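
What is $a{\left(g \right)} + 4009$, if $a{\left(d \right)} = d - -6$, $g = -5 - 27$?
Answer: $3983$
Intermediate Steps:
$g = -32$ ($g = -5 - 27 = -32$)
$a{\left(d \right)} = 6 + d$ ($a{\left(d \right)} = d + 6 = 6 + d$)
$a{\left(g \right)} + 4009 = \left(6 - 32\right) + 4009 = -26 + 4009 = 3983$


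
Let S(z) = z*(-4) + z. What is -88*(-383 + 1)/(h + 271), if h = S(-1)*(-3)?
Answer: 16808/131 ≈ 128.31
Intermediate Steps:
S(z) = -3*z (S(z) = -4*z + z = -3*z)
h = -9 (h = -3*(-1)*(-3) = 3*(-3) = -9)
-88*(-383 + 1)/(h + 271) = -88*(-383 + 1)/(-9 + 271) = -(-33616)/262 = -88*(-191/131) = 16808/131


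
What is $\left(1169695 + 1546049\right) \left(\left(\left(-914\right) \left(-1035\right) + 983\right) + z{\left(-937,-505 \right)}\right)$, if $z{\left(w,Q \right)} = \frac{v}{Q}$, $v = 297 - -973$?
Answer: $\frac{259744670735136}{101} \approx 2.5717 \cdot 10^{12}$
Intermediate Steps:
$v = 1270$ ($v = 297 + 973 = 1270$)
$z{\left(w,Q \right)} = \frac{1270}{Q}$
$\left(1169695 + 1546049\right) \left(\left(\left(-914\right) \left(-1035\right) + 983\right) + z{\left(-937,-505 \right)}\right) = \left(1169695 + 1546049\right) \left(\left(\left(-914\right) \left(-1035\right) + 983\right) + \frac{1270}{-505}\right) = 2715744 \left(\left(945990 + 983\right) + 1270 \left(- \frac{1}{505}\right)\right) = 2715744 \left(946973 - \frac{254}{101}\right) = 2715744 \cdot \frac{95644019}{101} = \frac{259744670735136}{101}$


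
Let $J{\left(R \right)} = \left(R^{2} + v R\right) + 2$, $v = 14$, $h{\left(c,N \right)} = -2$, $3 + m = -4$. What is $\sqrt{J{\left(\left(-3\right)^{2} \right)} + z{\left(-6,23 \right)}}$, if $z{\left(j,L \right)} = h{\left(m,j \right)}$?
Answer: $3 \sqrt{23} \approx 14.387$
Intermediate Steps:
$m = -7$ ($m = -3 - 4 = -7$)
$z{\left(j,L \right)} = -2$
$J{\left(R \right)} = 2 + R^{2} + 14 R$ ($J{\left(R \right)} = \left(R^{2} + 14 R\right) + 2 = 2 + R^{2} + 14 R$)
$\sqrt{J{\left(\left(-3\right)^{2} \right)} + z{\left(-6,23 \right)}} = \sqrt{\left(2 + \left(\left(-3\right)^{2}\right)^{2} + 14 \left(-3\right)^{2}\right) - 2} = \sqrt{\left(2 + 9^{2} + 14 \cdot 9\right) - 2} = \sqrt{\left(2 + 81 + 126\right) - 2} = \sqrt{209 - 2} = \sqrt{207} = 3 \sqrt{23}$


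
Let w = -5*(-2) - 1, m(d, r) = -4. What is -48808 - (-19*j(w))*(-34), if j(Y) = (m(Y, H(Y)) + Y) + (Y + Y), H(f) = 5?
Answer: -63666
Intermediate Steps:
w = 9 (w = 10 - 1 = 9)
j(Y) = -4 + 3*Y (j(Y) = (-4 + Y) + (Y + Y) = (-4 + Y) + 2*Y = -4 + 3*Y)
-48808 - (-19*j(w))*(-34) = -48808 - (-19*(-4 + 3*9))*(-34) = -48808 - (-19*(-4 + 27))*(-34) = -48808 - (-19*23)*(-34) = -48808 - (-437)*(-34) = -48808 - 1*14858 = -48808 - 14858 = -63666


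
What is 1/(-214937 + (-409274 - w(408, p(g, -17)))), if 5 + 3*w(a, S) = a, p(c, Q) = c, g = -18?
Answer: -3/1873036 ≈ -1.6017e-6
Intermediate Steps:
w(a, S) = -5/3 + a/3
1/(-214937 + (-409274 - w(408, p(g, -17)))) = 1/(-214937 + (-409274 - (-5/3 + (1/3)*408))) = 1/(-214937 + (-409274 - (-5/3 + 136))) = 1/(-214937 + (-409274 - 1*403/3)) = 1/(-214937 + (-409274 - 403/3)) = 1/(-214937 - 1228225/3) = 1/(-1873036/3) = -3/1873036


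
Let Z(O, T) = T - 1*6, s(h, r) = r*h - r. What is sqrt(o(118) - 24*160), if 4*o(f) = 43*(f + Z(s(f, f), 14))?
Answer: I*sqrt(9942)/2 ≈ 49.855*I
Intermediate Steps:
s(h, r) = -r + h*r (s(h, r) = h*r - r = -r + h*r)
Z(O, T) = -6 + T (Z(O, T) = T - 6 = -6 + T)
o(f) = 86 + 43*f/4 (o(f) = (43*(f + (-6 + 14)))/4 = (43*(f + 8))/4 = (43*(8 + f))/4 = (344 + 43*f)/4 = 86 + 43*f/4)
sqrt(o(118) - 24*160) = sqrt((86 + (43/4)*118) - 24*160) = sqrt((86 + 2537/2) - 3840) = sqrt(2709/2 - 3840) = sqrt(-4971/2) = I*sqrt(9942)/2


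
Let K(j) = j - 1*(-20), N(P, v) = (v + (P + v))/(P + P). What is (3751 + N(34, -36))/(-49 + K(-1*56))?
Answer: -25503/578 ≈ -44.123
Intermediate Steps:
N(P, v) = (P + 2*v)/(2*P) (N(P, v) = (P + 2*v)/((2*P)) = (P + 2*v)*(1/(2*P)) = (P + 2*v)/(2*P))
K(j) = 20 + j (K(j) = j + 20 = 20 + j)
(3751 + N(34, -36))/(-49 + K(-1*56)) = (3751 + (-36 + (1/2)*34)/34)/(-49 + (20 - 1*56)) = (3751 + (-36 + 17)/34)/(-49 + (20 - 56)) = (3751 + (1/34)*(-19))/(-49 - 36) = (3751 - 19/34)/(-85) = (127515/34)*(-1/85) = -25503/578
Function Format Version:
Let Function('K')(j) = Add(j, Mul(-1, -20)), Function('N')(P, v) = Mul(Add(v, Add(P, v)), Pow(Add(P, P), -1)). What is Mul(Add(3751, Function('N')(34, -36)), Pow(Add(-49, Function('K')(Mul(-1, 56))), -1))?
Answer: Rational(-25503, 578) ≈ -44.123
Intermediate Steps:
Function('N')(P, v) = Mul(Rational(1, 2), Pow(P, -1), Add(P, Mul(2, v))) (Function('N')(P, v) = Mul(Add(P, Mul(2, v)), Pow(Mul(2, P), -1)) = Mul(Add(P, Mul(2, v)), Mul(Rational(1, 2), Pow(P, -1))) = Mul(Rational(1, 2), Pow(P, -1), Add(P, Mul(2, v))))
Function('K')(j) = Add(20, j) (Function('K')(j) = Add(j, 20) = Add(20, j))
Mul(Add(3751, Function('N')(34, -36)), Pow(Add(-49, Function('K')(Mul(-1, 56))), -1)) = Mul(Add(3751, Mul(Pow(34, -1), Add(-36, Mul(Rational(1, 2), 34)))), Pow(Add(-49, Add(20, Mul(-1, 56))), -1)) = Mul(Add(3751, Mul(Rational(1, 34), Add(-36, 17))), Pow(Add(-49, Add(20, -56)), -1)) = Mul(Add(3751, Mul(Rational(1, 34), -19)), Pow(Add(-49, -36), -1)) = Mul(Add(3751, Rational(-19, 34)), Pow(-85, -1)) = Mul(Rational(127515, 34), Rational(-1, 85)) = Rational(-25503, 578)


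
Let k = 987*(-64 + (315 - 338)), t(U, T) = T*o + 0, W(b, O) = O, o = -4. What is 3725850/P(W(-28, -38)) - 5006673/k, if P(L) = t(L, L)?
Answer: 2545206571/103588 ≈ 24570.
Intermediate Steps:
t(U, T) = -4*T (t(U, T) = T*(-4) + 0 = -4*T + 0 = -4*T)
P(L) = -4*L
k = -85869 (k = 987*(-64 - 23) = 987*(-87) = -85869)
3725850/P(W(-28, -38)) - 5006673/k = 3725850/((-4*(-38))) - 5006673/(-85869) = 3725850/152 - 5006673*(-1/85869) = 3725850*(1/152) + 79471/1363 = 1862925/76 + 79471/1363 = 2545206571/103588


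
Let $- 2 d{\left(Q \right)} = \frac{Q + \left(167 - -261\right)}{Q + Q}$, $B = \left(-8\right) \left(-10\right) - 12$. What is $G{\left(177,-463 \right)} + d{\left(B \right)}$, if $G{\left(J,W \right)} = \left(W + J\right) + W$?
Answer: $- \frac{12764}{17} \approx -750.82$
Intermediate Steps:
$G{\left(J,W \right)} = J + 2 W$ ($G{\left(J,W \right)} = \left(J + W\right) + W = J + 2 W$)
$B = 68$ ($B = 80 - 12 = 68$)
$d{\left(Q \right)} = - \frac{428 + Q}{4 Q}$ ($d{\left(Q \right)} = - \frac{\left(Q + \left(167 - -261\right)\right) \frac{1}{Q + Q}}{2} = - \frac{\left(Q + \left(167 + 261\right)\right) \frac{1}{2 Q}}{2} = - \frac{\left(Q + 428\right) \frac{1}{2 Q}}{2} = - \frac{\left(428 + Q\right) \frac{1}{2 Q}}{2} = - \frac{\frac{1}{2} \frac{1}{Q} \left(428 + Q\right)}{2} = - \frac{428 + Q}{4 Q}$)
$G{\left(177,-463 \right)} + d{\left(B \right)} = \left(177 + 2 \left(-463\right)\right) + \frac{-428 - 68}{4 \cdot 68} = \left(177 - 926\right) + \frac{1}{4} \cdot \frac{1}{68} \left(-428 - 68\right) = -749 + \frac{1}{4} \cdot \frac{1}{68} \left(-496\right) = -749 - \frac{31}{17} = - \frac{12764}{17}$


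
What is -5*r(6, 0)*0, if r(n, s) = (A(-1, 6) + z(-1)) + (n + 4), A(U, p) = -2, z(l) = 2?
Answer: 0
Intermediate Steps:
r(n, s) = 4 + n (r(n, s) = (-2 + 2) + (n + 4) = 0 + (4 + n) = 4 + n)
-5*r(6, 0)*0 = -5*(4 + 6)*0 = -5*10*0 = -50*0 = 0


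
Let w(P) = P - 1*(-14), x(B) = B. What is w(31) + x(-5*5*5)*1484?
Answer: -185455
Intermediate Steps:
w(P) = 14 + P (w(P) = P + 14 = 14 + P)
w(31) + x(-5*5*5)*1484 = (14 + 31) + (-5*5*5)*1484 = 45 - 25*5*1484 = 45 - 125*1484 = 45 - 185500 = -185455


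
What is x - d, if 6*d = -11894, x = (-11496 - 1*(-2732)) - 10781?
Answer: -52688/3 ≈ -17563.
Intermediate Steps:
x = -19545 (x = (-11496 + 2732) - 10781 = -8764 - 10781 = -19545)
d = -5947/3 (d = (⅙)*(-11894) = -5947/3 ≈ -1982.3)
x - d = -19545 - 1*(-5947/3) = -19545 + 5947/3 = -52688/3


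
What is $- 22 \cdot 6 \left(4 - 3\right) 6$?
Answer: $-792$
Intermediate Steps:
$- 22 \cdot 6 \left(4 - 3\right) 6 = - 22 \cdot 6 \cdot 1 \cdot 6 = \left(-22\right) 6 \cdot 6 = \left(-132\right) 6 = -792$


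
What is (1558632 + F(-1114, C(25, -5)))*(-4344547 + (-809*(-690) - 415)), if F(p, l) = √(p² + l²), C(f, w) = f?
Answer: -5902152843264 - 3786752*√1241621 ≈ -5.9064e+12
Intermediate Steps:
F(p, l) = √(l² + p²)
(1558632 + F(-1114, C(25, -5)))*(-4344547 + (-809*(-690) - 415)) = (1558632 + √(25² + (-1114)²))*(-4344547 + (-809*(-690) - 415)) = (1558632 + √(625 + 1240996))*(-4344547 + (558210 - 415)) = (1558632 + √1241621)*(-4344547 + 557795) = (1558632 + √1241621)*(-3786752) = -5902152843264 - 3786752*√1241621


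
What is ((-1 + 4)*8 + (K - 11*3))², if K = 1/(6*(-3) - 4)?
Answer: 39601/484 ≈ 81.820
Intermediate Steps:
K = -1/22 (K = 1/(-18 - 4) = 1/(-22) = -1/22 ≈ -0.045455)
((-1 + 4)*8 + (K - 11*3))² = ((-1 + 4)*8 + (-1/22 - 11*3))² = (3*8 + (-1/22 - 33))² = (24 - 727/22)² = (-199/22)² = 39601/484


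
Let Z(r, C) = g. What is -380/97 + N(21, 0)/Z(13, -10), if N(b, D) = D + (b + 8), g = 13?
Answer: -2127/1261 ≈ -1.6868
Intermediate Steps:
Z(r, C) = 13
N(b, D) = 8 + D + b (N(b, D) = D + (8 + b) = 8 + D + b)
-380/97 + N(21, 0)/Z(13, -10) = -380/97 + (8 + 0 + 21)/13 = -380*1/97 + 29*(1/13) = -380/97 + 29/13 = -2127/1261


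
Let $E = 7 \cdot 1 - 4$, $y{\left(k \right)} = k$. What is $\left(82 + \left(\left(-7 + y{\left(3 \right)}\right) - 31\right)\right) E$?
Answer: $141$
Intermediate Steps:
$E = 3$ ($E = 7 - 4 = 3$)
$\left(82 + \left(\left(-7 + y{\left(3 \right)}\right) - 31\right)\right) E = \left(82 + \left(\left(-7 + 3\right) - 31\right)\right) 3 = \left(82 - 35\right) 3 = 47 \cdot 3 = 141$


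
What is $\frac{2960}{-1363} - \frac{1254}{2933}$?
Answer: $- \frac{10390882}{3997679} \approx -2.5992$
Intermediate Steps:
$\frac{2960}{-1363} - \frac{1254}{2933} = 2960 \left(- \frac{1}{1363}\right) - \frac{1254}{2933} = - \frac{2960}{1363} - \frac{1254}{2933} = - \frac{10390882}{3997679}$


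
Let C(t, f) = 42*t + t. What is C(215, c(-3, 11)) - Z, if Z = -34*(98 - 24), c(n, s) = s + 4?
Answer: 11761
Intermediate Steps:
c(n, s) = 4 + s
Z = -2516 (Z = -34*74 = -2516)
C(t, f) = 43*t
C(215, c(-3, 11)) - Z = 43*215 - 1*(-2516) = 9245 + 2516 = 11761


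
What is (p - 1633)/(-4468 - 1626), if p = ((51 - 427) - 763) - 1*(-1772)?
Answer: 500/3047 ≈ 0.16410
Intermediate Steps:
p = 633 (p = (-376 - 763) + 1772 = -1139 + 1772 = 633)
(p - 1633)/(-4468 - 1626) = (633 - 1633)/(-4468 - 1626) = -1000/(-6094) = -1000*(-1/6094) = 500/3047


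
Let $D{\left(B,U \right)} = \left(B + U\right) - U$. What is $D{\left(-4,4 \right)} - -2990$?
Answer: $2986$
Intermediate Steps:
$D{\left(B,U \right)} = B$
$D{\left(-4,4 \right)} - -2990 = -4 - -2990 = -4 + 2990 = 2986$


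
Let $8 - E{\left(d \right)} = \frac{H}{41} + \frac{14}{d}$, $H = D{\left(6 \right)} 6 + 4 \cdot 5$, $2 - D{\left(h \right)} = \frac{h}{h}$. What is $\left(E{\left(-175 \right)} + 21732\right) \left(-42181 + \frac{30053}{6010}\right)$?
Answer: $- \frac{2824113811371762}{3080125} \approx -9.1688 \cdot 10^{8}$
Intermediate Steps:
$D{\left(h \right)} = 1$ ($D{\left(h \right)} = 2 - \frac{h}{h} = 2 - 1 = 1$)
$H = 26$ ($H = 1 \cdot 6 + 4 \cdot 5 = 6 + 20 = 26$)
$E{\left(d \right)} = \frac{302}{41} - \frac{14}{d}$ ($E{\left(d \right)} = 8 - \left(\frac{26}{41} + \frac{14}{d}\right) = \frac{302}{41} - \frac{14}{d}$)
$\left(E{\left(-175 \right)} + 21732\right) \left(-42181 + \frac{30053}{6010}\right) = \left(\left(\frac{302}{41} - \frac{14}{-175}\right) + 21732\right) \left(-42181 + \frac{30053}{6010}\right) = \left(\left(\frac{302}{41} - - \frac{2}{25}\right) + 21732\right) \left(-42181 + 30053 \cdot \frac{1}{6010}\right) = \left(\left(\frac{302}{41} + \frac{2}{25}\right) + 21732\right) \left(-42181 + \frac{30053}{6010}\right) = \left(\frac{7632}{1025} + 21732\right) \left(- \frac{253477757}{6010}\right) = \frac{22282932}{1025} \left(- \frac{253477757}{6010}\right) = - \frac{2824113811371762}{3080125}$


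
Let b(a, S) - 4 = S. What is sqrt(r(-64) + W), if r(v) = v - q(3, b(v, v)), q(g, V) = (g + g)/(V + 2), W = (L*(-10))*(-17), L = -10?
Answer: 17*I*sqrt(5133)/29 ≈ 41.999*I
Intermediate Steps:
b(a, S) = 4 + S
W = -1700 (W = -10*(-10)*(-17) = 100*(-17) = -1700)
q(g, V) = 2*g/(2 + V) (q(g, V) = (2*g)/(2 + V) = 2*g/(2 + V))
r(v) = v - 6/(6 + v) (r(v) = v - 2*3/(2 + (4 + v)) = v - 2*3/(6 + v) = v - 6/(6 + v))
sqrt(r(-64) + W) = sqrt((-6 - 64*(6 - 64))/(6 - 64) - 1700) = sqrt((-6 - 64*(-58))/(-58) - 1700) = sqrt(-(-6 + 3712)/58 - 1700) = sqrt(-1/58*3706 - 1700) = sqrt(-1853/29 - 1700) = sqrt(-51153/29) = 17*I*sqrt(5133)/29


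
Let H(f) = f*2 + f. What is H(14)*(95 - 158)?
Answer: -2646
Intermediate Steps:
H(f) = 3*f (H(f) = 2*f + f = 3*f)
H(14)*(95 - 158) = (3*14)*(95 - 158) = 42*(-63) = -2646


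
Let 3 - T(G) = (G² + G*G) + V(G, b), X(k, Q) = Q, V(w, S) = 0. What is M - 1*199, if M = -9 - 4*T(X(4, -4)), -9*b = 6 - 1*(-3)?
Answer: -92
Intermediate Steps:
b = -1 (b = -(6 - 1*(-3))/9 = -(6 + 3)/9 = -⅑*9 = -1)
T(G) = 3 - 2*G² (T(G) = 3 - ((G² + G*G) + 0) = 3 - ((G² + G²) + 0) = 3 - (2*G² + 0) = 3 - 2*G²)
M = 107 (M = -9 - 4*(3 - 2*(-4)²) = -9 - 4*(3 - 2*16) = -9 - 4*(3 - 32) = -9 - 4*(-29) = -9 + 116 = 107)
M - 1*199 = 107 - 1*199 = 107 - 199 = -92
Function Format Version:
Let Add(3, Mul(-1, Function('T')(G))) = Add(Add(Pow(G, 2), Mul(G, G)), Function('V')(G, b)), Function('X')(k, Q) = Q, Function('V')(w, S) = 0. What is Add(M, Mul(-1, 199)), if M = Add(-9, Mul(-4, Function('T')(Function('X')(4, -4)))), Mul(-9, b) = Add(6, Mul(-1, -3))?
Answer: -92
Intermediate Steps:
b = -1 (b = Mul(Rational(-1, 9), Add(6, Mul(-1, -3))) = Mul(Rational(-1, 9), Add(6, 3)) = Mul(Rational(-1, 9), 9) = -1)
Function('T')(G) = Add(3, Mul(-2, Pow(G, 2))) (Function('T')(G) = Add(3, Mul(-1, Add(Add(Pow(G, 2), Mul(G, G)), 0))) = Add(3, Mul(-1, Add(Add(Pow(G, 2), Pow(G, 2)), 0))) = Add(3, Mul(-1, Add(Mul(2, Pow(G, 2)), 0))) = Add(3, Mul(-1, Mul(2, Pow(G, 2)))) = Add(3, Mul(-2, Pow(G, 2))))
M = 107 (M = Add(-9, Mul(-4, Add(3, Mul(-2, Pow(-4, 2))))) = Add(-9, Mul(-4, Add(3, Mul(-2, 16)))) = Add(-9, Mul(-4, Add(3, -32))) = Add(-9, Mul(-4, -29)) = Add(-9, 116) = 107)
Add(M, Mul(-1, 199)) = Add(107, Mul(-1, 199)) = Add(107, -199) = -92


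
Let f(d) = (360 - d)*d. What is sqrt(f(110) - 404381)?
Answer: I*sqrt(376881) ≈ 613.91*I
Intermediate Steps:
f(d) = d*(360 - d)
sqrt(f(110) - 404381) = sqrt(110*(360 - 1*110) - 404381) = sqrt(110*(360 - 110) - 404381) = sqrt(110*250 - 404381) = sqrt(27500 - 404381) = sqrt(-376881) = I*sqrt(376881)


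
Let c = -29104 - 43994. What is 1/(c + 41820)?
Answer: -1/31278 ≈ -3.1971e-5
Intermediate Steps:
c = -73098
1/(c + 41820) = 1/(-73098 + 41820) = 1/(-31278) = -1/31278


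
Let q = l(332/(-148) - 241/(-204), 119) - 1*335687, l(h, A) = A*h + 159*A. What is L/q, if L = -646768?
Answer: 287164992/140700209 ≈ 2.0410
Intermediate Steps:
l(h, A) = 159*A + A*h
q = -140700209/444 (q = 119*(159 + (332/(-148) - 241/(-204))) - 1*335687 = 119*(159 + (332*(-1/148) - 241*(-1/204))) - 335687 = 119*(159 + (-83/37 + 241/204)) - 335687 = 119*(159 - 8015/7548) - 335687 = 119*(1192117/7548) - 335687 = 8344819/444 - 335687 = -140700209/444 ≈ -3.1689e+5)
L/q = -646768/(-140700209/444) = -646768*(-444/140700209) = 287164992/140700209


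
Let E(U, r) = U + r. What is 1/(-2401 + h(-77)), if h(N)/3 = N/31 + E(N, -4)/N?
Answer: -2387/5741441 ≈ -0.00041575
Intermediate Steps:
h(N) = 3*N/31 + 3*(-4 + N)/N (h(N) = 3*(N/31 + (N - 4)/N) = 3*(N*(1/31) + (-4 + N)/N) = 3*(N/31 + (-4 + N)/N) = 3*N/31 + 3*(-4 + N)/N)
1/(-2401 + h(-77)) = 1/(-2401 + (3 - 12/(-77) + (3/31)*(-77))) = 1/(-2401 + (3 - 12*(-1/77) - 231/31)) = 1/(-2401 + (3 + 12/77 - 231/31)) = 1/(-2401 - 10254/2387) = 1/(-5741441/2387) = -2387/5741441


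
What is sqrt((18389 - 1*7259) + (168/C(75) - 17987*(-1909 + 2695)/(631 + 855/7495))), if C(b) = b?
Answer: I*sqrt(630357738753871)/236510 ≈ 106.16*I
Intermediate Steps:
sqrt((18389 - 1*7259) + (168/C(75) - 17987*(-1909 + 2695)/(631 + 855/7495))) = sqrt((18389 - 1*7259) + (168/75 - 17987*(-1909 + 2695)/(631 + 855/7495))) = sqrt((18389 - 7259) + (168*(1/75) - 17987*786/(631 + 855*(1/7495)))) = sqrt(11130 + (56/25 - 17987*786/(631 + 171/1499))) = sqrt(11130 + (56/25 - 17987/((946040/1499)*(1/786)))) = sqrt(11130 + (56/25 - 17987/473020/589107)) = sqrt(11130 + (56/25 - 17987*589107/473020)) = sqrt(11130 + (56/25 - 10596267609/473020)) = sqrt(11130 - 52976040221/2365100) = sqrt(-26652477221/2365100) = I*sqrt(630357738753871)/236510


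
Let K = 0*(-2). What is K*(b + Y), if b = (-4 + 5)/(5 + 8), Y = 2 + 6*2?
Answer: 0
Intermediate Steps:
Y = 14 (Y = 2 + 12 = 14)
K = 0
b = 1/13 ≈ 0.076923
K*(b + Y) = 0*(1/13 + 14) = 0*(183/13) = 0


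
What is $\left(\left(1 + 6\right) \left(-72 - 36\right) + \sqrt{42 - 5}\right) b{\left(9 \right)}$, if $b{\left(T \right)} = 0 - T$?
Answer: $6804 - 9 \sqrt{37} \approx 6749.3$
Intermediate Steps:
$b{\left(T \right)} = - T$
$\left(\left(1 + 6\right) \left(-72 - 36\right) + \sqrt{42 - 5}\right) b{\left(9 \right)} = \left(\left(1 + 6\right) \left(-72 - 36\right) + \sqrt{42 - 5}\right) \left(\left(-1\right) 9\right) = \left(7 \left(-108\right) + \sqrt{37}\right) \left(-9\right) = \left(-756 + \sqrt{37}\right) \left(-9\right) = 6804 - 9 \sqrt{37}$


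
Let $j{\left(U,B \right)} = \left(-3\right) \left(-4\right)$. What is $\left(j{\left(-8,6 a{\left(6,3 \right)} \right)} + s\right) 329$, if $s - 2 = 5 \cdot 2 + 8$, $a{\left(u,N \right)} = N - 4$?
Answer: $10528$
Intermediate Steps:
$a{\left(u,N \right)} = -4 + N$
$s = 20$ ($s = 2 + \left(5 \cdot 2 + 8\right) = 2 + \left(10 + 8\right) = 2 + 18 = 20$)
$j{\left(U,B \right)} = 12$
$\left(j{\left(-8,6 a{\left(6,3 \right)} \right)} + s\right) 329 = \left(12 + 20\right) 329 = 32 \cdot 329 = 10528$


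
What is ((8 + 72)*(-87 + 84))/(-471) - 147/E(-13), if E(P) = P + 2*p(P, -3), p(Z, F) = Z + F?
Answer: 8893/2355 ≈ 3.7762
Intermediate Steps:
p(Z, F) = F + Z
E(P) = -6 + 3*P (E(P) = P + 2*(-3 + P) = P + (-6 + 2*P) = -6 + 3*P)
((8 + 72)*(-87 + 84))/(-471) - 147/E(-13) = ((8 + 72)*(-87 + 84))/(-471) - 147/(-6 + 3*(-13)) = (80*(-3))*(-1/471) - 147/(-6 - 39) = -240*(-1/471) - 147/(-45) = 80/157 - 147*(-1/45) = 80/157 + 49/15 = 8893/2355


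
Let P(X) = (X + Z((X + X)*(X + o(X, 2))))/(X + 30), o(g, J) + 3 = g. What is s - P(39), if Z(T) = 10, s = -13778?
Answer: -950731/69 ≈ -13779.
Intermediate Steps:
o(g, J) = -3 + g
P(X) = (10 + X)/(30 + X) (P(X) = (X + 10)/(X + 30) = (10 + X)/(30 + X))
s - P(39) = -13778 - (10 + 39)/(30 + 39) = -13778 - 49/69 = -950731/69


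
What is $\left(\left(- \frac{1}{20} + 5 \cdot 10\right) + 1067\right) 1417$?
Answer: $\frac{31654363}{20} \approx 1.5827 \cdot 10^{6}$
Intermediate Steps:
$\left(\left(- \frac{1}{20} + 5 \cdot 10\right) + 1067\right) 1417 = \left(\left(\left(-1\right) \frac{1}{20} + 50\right) + 1067\right) 1417 = \left(\left(- \frac{1}{20} + 50\right) + 1067\right) 1417 = \left(\frac{999}{20} + 1067\right) 1417 = \frac{22339}{20} \cdot 1417 = \frac{31654363}{20}$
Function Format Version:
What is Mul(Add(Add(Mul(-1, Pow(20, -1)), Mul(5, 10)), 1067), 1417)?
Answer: Rational(31654363, 20) ≈ 1.5827e+6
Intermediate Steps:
Mul(Add(Add(Mul(-1, Pow(20, -1)), Mul(5, 10)), 1067), 1417) = Mul(Add(Add(Mul(-1, Rational(1, 20)), 50), 1067), 1417) = Mul(Add(Add(Rational(-1, 20), 50), 1067), 1417) = Mul(Add(Rational(999, 20), 1067), 1417) = Mul(Rational(22339, 20), 1417) = Rational(31654363, 20)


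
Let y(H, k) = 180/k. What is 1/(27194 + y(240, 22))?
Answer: 11/299224 ≈ 3.6762e-5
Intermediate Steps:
1/(27194 + y(240, 22)) = 1/(27194 + 180/22) = 1/(27194 + 180*(1/22)) = 1/(27194 + 90/11) = 1/(299224/11) = 11/299224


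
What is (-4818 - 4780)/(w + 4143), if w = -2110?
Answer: -9598/2033 ≈ -4.7211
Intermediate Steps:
(-4818 - 4780)/(w + 4143) = (-4818 - 4780)/(-2110 + 4143) = -9598/2033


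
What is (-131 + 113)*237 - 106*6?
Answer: -4902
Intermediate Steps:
(-131 + 113)*237 - 106*6 = -18*237 - 636 = -4266 - 636 = -4902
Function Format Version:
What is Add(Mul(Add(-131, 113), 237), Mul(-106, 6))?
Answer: -4902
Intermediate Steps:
Add(Mul(Add(-131, 113), 237), Mul(-106, 6)) = Add(Mul(-18, 237), -636) = Add(-4266, -636) = -4902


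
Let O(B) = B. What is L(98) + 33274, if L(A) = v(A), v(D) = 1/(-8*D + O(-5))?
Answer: 26253185/789 ≈ 33274.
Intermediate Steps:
v(D) = 1/(-5 - 8*D) (v(D) = 1/(-8*D - 5) = 1/(-5 - 8*D))
L(A) = -1/(5 + 8*A)
L(98) + 33274 = -1/(5 + 8*98) + 33274 = -1/(5 + 784) + 33274 = -1/789 + 33274 = 26253185/789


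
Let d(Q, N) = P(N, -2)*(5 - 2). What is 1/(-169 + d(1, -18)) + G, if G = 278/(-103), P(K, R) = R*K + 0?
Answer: -17061/6283 ≈ -2.7154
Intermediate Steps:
P(K, R) = K*R (P(K, R) = K*R + 0 = K*R)
d(Q, N) = -6*N (d(Q, N) = (N*(-2))*(5 - 2) = -2*N*3 = -6*N)
G = -278/103 (G = 278*(-1/103) = -278/103 ≈ -2.6990)
1/(-169 + d(1, -18)) + G = 1/(-169 - 6*(-18)) - 278/103 = 1/(-169 + 108) - 278/103 = 1/(-61) - 278/103 = -1/61 - 278/103 = -17061/6283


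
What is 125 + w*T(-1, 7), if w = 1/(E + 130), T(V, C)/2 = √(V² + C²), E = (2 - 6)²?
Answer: 125 + 5*√2/73 ≈ 125.10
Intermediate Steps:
E = 16 (E = (-4)² = 16)
T(V, C) = 2*√(C² + V²) (T(V, C) = 2*√(V² + C²) = 2*√(C² + V²))
w = 1/146 (w = 1/(16 + 130) = 1/146 ≈ 0.0068493)
125 + w*T(-1, 7) = 125 + (2*√(7² + (-1)²))/146 = 125 + (2*√(49 + 1))/146 = 125 + (2*√50)/146 = 125 + (2*(5*√2))/146 = 125 + (10*√2)/146 = 125 + 5*√2/73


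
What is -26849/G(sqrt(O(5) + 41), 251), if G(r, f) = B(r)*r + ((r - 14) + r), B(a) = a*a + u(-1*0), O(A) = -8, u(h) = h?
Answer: -53698/5747 - 134245*sqrt(33)/5747 ≈ -143.53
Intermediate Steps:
B(a) = a**2 (B(a) = a*a - 1*0 = a**2 + 0 = a**2)
G(r, f) = -14 + r**3 + 2*r (G(r, f) = r**2*r + ((r - 14) + r) = r**3 + ((-14 + r) + r) = r**3 + (-14 + 2*r) = -14 + r**3 + 2*r)
-26849/G(sqrt(O(5) + 41), 251) = -26849/(-14 + (sqrt(-8 + 41))**3 + 2*sqrt(-8 + 41)) = -26849/(-14 + (sqrt(33))**3 + 2*sqrt(33)) = -26849/(-14 + 33*sqrt(33) + 2*sqrt(33)) = -26849/(-14 + 35*sqrt(33))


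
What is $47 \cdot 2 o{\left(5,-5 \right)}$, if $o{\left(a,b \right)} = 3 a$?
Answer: $1410$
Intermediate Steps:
$47 \cdot 2 o{\left(5,-5 \right)} = 47 \cdot 2 \cdot 3 \cdot 5 = 94 \cdot 15 = 1410$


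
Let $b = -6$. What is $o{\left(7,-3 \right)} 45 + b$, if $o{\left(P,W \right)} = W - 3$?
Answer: $-276$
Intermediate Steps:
$o{\left(P,W \right)} = -3 + W$ ($o{\left(P,W \right)} = W - 3 = -3 + W$)
$o{\left(7,-3 \right)} 45 + b = \left(-3 - 3\right) 45 - 6 = \left(-6\right) 45 - 6 = -270 - 6 = -276$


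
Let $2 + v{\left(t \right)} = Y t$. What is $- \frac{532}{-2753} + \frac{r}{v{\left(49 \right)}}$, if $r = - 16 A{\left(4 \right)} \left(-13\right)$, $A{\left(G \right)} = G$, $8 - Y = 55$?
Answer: $- \frac{1064236}{6345665} \approx -0.16771$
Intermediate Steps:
$Y = -47$ ($Y = 8 - 55 = -47$)
$r = 832$ ($r = \left(-16\right) 4 \left(-13\right) = \left(-64\right) \left(-13\right) = 832$)
$v{\left(t \right)} = -2 - 47 t$
$- \frac{532}{-2753} + \frac{r}{v{\left(49 \right)}} = - \frac{532}{-2753} + \frac{832}{-2 - 2303} = \left(-532\right) \left(- \frac{1}{2753}\right) + \frac{832}{-2 - 2303} = \frac{532}{2753} + \frac{832}{-2305} = \frac{532}{2753} + 832 \left(- \frac{1}{2305}\right) = \frac{532}{2753} - \frac{832}{2305} = - \frac{1064236}{6345665}$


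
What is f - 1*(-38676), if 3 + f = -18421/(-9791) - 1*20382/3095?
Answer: 1171770979418/30303145 ≈ 38668.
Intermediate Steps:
f = -233456602/30303145 (f = -3 + (-18421/(-9791) - 1*20382/3095) = -3 + (-18421*(-1/9791) - 20382*1/3095) = -3 + (18421/9791 - 20382/3095) = -3 - 142547167/30303145 = -233456602/30303145 ≈ -7.7040)
f - 1*(-38676) = -233456602/30303145 - 1*(-38676) = -233456602/30303145 + 38676 = 1171770979418/30303145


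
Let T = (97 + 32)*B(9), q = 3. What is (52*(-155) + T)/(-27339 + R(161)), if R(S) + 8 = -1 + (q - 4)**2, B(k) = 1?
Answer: 7931/27347 ≈ 0.29001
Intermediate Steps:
T = 129 (T = (97 + 32)*1 = 129*1 = 129)
R(S) = -8 (R(S) = -8 + (-1 + (3 - 4)**2) = -8 + (-1 + (-1)**2) = -8 + (-1 + 1) = -8 + 0 = -8)
(52*(-155) + T)/(-27339 + R(161)) = (52*(-155) + 129)/(-27339 - 8) = (-8060 + 129)/(-27347) = -7931*(-1/27347) = 7931/27347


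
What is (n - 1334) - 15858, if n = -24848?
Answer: -42040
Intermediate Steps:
(n - 1334) - 15858 = (-24848 - 1334) - 15858 = -26182 - 15858 = -42040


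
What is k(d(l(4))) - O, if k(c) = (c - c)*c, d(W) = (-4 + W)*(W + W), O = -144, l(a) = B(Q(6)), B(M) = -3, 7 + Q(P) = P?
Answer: 144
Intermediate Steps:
Q(P) = -7 + P
l(a) = -3
d(W) = 2*W*(-4 + W) (d(W) = (-4 + W)*(2*W) = 2*W*(-4 + W))
k(c) = 0 (k(c) = 0*c = 0)
k(d(l(4))) - O = 0 - 1*(-144) = 0 + 144 = 144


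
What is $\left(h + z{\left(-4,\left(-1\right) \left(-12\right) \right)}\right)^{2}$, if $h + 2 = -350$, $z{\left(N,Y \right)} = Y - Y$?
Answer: $123904$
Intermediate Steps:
$z{\left(N,Y \right)} = 0$
$h = -352$ ($h = -2 - 350 = -352$)
$\left(h + z{\left(-4,\left(-1\right) \left(-12\right) \right)}\right)^{2} = \left(-352 + 0\right)^{2} = \left(-352\right)^{2} = 123904$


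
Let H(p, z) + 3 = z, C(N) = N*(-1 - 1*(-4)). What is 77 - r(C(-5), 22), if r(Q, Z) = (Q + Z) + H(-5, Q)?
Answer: 88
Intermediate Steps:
C(N) = 3*N (C(N) = N*(-1 + 4) = N*3 = 3*N)
H(p, z) = -3 + z
r(Q, Z) = -3 + Z + 2*Q (r(Q, Z) = (Q + Z) + (-3 + Q) = -3 + Z + 2*Q)
77 - r(C(-5), 22) = 77 - (-3 + 22 + 2*(3*(-5))) = 77 - (-3 + 22 + 2*(-15)) = 77 - (-3 + 22 - 30) = 77 - 1*(-11) = 77 + 11 = 88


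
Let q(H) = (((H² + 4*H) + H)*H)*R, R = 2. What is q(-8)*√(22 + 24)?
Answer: -384*√46 ≈ -2604.4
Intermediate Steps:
q(H) = 2*H*(H² + 5*H) (q(H) = (((H² + 4*H) + H)*H)*2 = ((H² + 5*H)*H)*2 = (H*(H² + 5*H))*2 = 2*H*(H² + 5*H))
q(-8)*√(22 + 24) = (2*(-8)²*(5 - 8))*√(22 + 24) = (2*64*(-3))*√46 = -384*√46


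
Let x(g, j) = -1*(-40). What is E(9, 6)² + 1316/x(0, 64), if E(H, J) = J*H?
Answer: 29489/10 ≈ 2948.9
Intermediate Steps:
E(H, J) = H*J
x(g, j) = 40
E(9, 6)² + 1316/x(0, 64) = (9*6)² + 1316/40 = 54² + 1316*(1/40) = 2916 + 329/10 = 29489/10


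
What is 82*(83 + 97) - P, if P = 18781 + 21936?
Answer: -25957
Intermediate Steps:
P = 40717
82*(83 + 97) - P = 82*(83 + 97) - 1*40717 = 82*180 - 40717 = 14760 - 40717 = -25957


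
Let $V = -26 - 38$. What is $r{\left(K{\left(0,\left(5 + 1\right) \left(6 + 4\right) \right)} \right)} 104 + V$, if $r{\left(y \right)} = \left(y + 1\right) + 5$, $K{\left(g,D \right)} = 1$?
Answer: $664$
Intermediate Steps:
$V = -64$ ($V = -26 - 38 = -64$)
$r{\left(y \right)} = 6 + y$ ($r{\left(y \right)} = \left(1 + y\right) + 5 = 6 + y$)
$r{\left(K{\left(0,\left(5 + 1\right) \left(6 + 4\right) \right)} \right)} 104 + V = \left(6 + 1\right) 104 - 64 = 7 \cdot 104 - 64 = 728 - 64 = 664$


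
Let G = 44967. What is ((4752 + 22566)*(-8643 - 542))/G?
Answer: -83638610/14989 ≈ -5580.0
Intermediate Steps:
((4752 + 22566)*(-8643 - 542))/G = ((4752 + 22566)*(-8643 - 542))/44967 = (27318*(-9185))*(1/44967) = -250915830*1/44967 = -83638610/14989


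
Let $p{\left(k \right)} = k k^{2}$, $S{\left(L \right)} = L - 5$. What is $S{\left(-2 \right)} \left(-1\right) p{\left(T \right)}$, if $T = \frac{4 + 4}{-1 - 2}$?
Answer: $- \frac{3584}{27} \approx -132.74$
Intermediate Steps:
$T = - \frac{8}{3}$ ($T = \frac{8}{-3} = 8 \left(- \frac{1}{3}\right) = - \frac{8}{3} \approx -2.6667$)
$S{\left(L \right)} = -5 + L$
$p{\left(k \right)} = k^{3}$
$S{\left(-2 \right)} \left(-1\right) p{\left(T \right)} = \left(-5 - 2\right) \left(-1\right) \left(- \frac{8}{3}\right)^{3} = \left(-7\right) \left(-1\right) \left(- \frac{512}{27}\right) = 7 \left(- \frac{512}{27}\right) = - \frac{3584}{27}$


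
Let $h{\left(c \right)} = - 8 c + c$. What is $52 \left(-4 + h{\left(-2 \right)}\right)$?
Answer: $520$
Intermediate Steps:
$h{\left(c \right)} = - 7 c$
$52 \left(-4 + h{\left(-2 \right)}\right) = 52 \left(-4 - -14\right) = 52 \left(-4 + 14\right) = 52 \cdot 10 = 520$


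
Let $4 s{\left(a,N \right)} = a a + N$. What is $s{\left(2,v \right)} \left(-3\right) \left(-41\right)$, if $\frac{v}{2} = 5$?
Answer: $\frac{861}{2} \approx 430.5$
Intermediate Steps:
$v = 10$ ($v = 2 \cdot 5 = 10$)
$s{\left(a,N \right)} = \frac{N}{4} + \frac{a^{2}}{4}$ ($s{\left(a,N \right)} = \frac{a a + N}{4} = \frac{a^{2} + N}{4} = \frac{N + a^{2}}{4} = \frac{N}{4} + \frac{a^{2}}{4}$)
$s{\left(2,v \right)} \left(-3\right) \left(-41\right) = \left(\frac{1}{4} \cdot 10 + \frac{2^{2}}{4}\right) \left(-3\right) \left(-41\right) = \left(\frac{5}{2} + \frac{1}{4} \cdot 4\right) \left(-3\right) \left(-41\right) = \left(\frac{5}{2} + 1\right) \left(-3\right) \left(-41\right) = \frac{7}{2} \left(-3\right) \left(-41\right) = \left(- \frac{21}{2}\right) \left(-41\right) = \frac{861}{2}$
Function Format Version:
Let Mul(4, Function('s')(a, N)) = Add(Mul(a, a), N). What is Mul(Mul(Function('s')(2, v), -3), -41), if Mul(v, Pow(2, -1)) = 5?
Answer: Rational(861, 2) ≈ 430.50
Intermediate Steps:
v = 10 (v = Mul(2, 5) = 10)
Function('s')(a, N) = Add(Mul(Rational(1, 4), N), Mul(Rational(1, 4), Pow(a, 2))) (Function('s')(a, N) = Mul(Rational(1, 4), Add(Mul(a, a), N)) = Mul(Rational(1, 4), Add(Pow(a, 2), N)) = Mul(Rational(1, 4), Add(N, Pow(a, 2))) = Add(Mul(Rational(1, 4), N), Mul(Rational(1, 4), Pow(a, 2))))
Mul(Mul(Function('s')(2, v), -3), -41) = Mul(Mul(Add(Mul(Rational(1, 4), 10), Mul(Rational(1, 4), Pow(2, 2))), -3), -41) = Mul(Mul(Add(Rational(5, 2), Mul(Rational(1, 4), 4)), -3), -41) = Mul(Mul(Add(Rational(5, 2), 1), -3), -41) = Mul(Mul(Rational(7, 2), -3), -41) = Mul(Rational(-21, 2), -41) = Rational(861, 2)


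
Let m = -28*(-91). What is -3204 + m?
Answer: -656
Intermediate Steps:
m = 2548
-3204 + m = -3204 + 2548 = -656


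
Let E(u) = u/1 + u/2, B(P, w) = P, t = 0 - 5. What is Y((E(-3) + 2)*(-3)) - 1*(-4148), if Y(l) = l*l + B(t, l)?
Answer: 16797/4 ≈ 4199.3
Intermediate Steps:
t = -5
E(u) = 3*u/2 (E(u) = u*1 + u*(1/2) = u + u/2 = 3*u/2)
Y(l) = -5 + l**2 (Y(l) = l*l - 5 = l**2 - 5 = -5 + l**2)
Y((E(-3) + 2)*(-3)) - 1*(-4148) = (-5 + (((3/2)*(-3) + 2)*(-3))**2) - 1*(-4148) = (-5 + ((-9/2 + 2)*(-3))**2) + 4148 = (-5 + (-5/2*(-3))**2) + 4148 = (-5 + (15/2)**2) + 4148 = (-5 + 225/4) + 4148 = 205/4 + 4148 = 16797/4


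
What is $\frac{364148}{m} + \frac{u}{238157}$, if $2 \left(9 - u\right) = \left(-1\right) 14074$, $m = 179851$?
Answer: $\frac{87991625382}{42832774607} \approx 2.0543$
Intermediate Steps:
$u = 7046$ ($u = 9 - \frac{\left(-1\right) 14074}{2} = 9 - -7037 = 9 + 7037 = 7046$)
$\frac{364148}{m} + \frac{u}{238157} = \frac{364148}{179851} + \frac{7046}{238157} = \frac{87991625382}{42832774607}$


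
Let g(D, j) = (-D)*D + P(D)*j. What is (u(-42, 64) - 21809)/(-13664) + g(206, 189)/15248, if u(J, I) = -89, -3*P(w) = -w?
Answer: -2144169/6510896 ≈ -0.32932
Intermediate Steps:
P(w) = w/3 (P(w) = -(-1)*w/3 = w/3)
g(D, j) = -D**2 + D*j/3 (g(D, j) = (-D)*D + (D/3)*j = -D**2 + D*j/3)
(u(-42, 64) - 21809)/(-13664) + g(206, 189)/15248 = (-89 - 21809)/(-13664) + ((1/3)*206*(189 - 3*206))/15248 = -21898*(-1/13664) + ((1/3)*206*(189 - 618))*(1/15248) = 10949/6832 + ((1/3)*206*(-429))*(1/15248) = 10949/6832 - 29458*1/15248 = 10949/6832 - 14729/7624 = -2144169/6510896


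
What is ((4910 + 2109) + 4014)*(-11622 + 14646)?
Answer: 33363792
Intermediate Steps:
((4910 + 2109) + 4014)*(-11622 + 14646) = (7019 + 4014)*3024 = 11033*3024 = 33363792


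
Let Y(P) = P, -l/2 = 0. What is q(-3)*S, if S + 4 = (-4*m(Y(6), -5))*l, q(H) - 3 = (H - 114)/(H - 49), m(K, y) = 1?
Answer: -21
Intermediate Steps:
l = 0 (l = -2*0 = 0)
q(H) = 3 + (-114 + H)/(-49 + H) (q(H) = 3 + (H - 114)/(H - 49) = 3 + (-114 + H)/(-49 + H))
S = -4 (S = -4 - 4*1*0 = -4 - 4*0 = -4 + 0 = -4)
q(-3)*S = ((-261 + 4*(-3))/(-49 - 3))*(-4) = ((-261 - 12)/(-52))*(-4) = -1/52*(-273)*(-4) = (21/4)*(-4) = -21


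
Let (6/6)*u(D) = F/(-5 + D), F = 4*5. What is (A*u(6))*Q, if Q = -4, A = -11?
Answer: 880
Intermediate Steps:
F = 20
u(D) = 20/(-5 + D)
(A*u(6))*Q = -220/(-5 + 6)*(-4) = -220/1*(-4) = -220*(-4) = 880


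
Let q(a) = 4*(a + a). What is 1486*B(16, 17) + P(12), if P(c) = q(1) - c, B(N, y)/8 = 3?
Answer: 35660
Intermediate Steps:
q(a) = 8*a (q(a) = 4*(2*a) = 8*a)
B(N, y) = 24 (B(N, y) = 8*3 = 24)
P(c) = 8 - c (P(c) = 8*1 - c = 8 - c)
1486*B(16, 17) + P(12) = 1486*24 + (8 - 1*12) = 35664 + (8 - 12) = 35664 - 4 = 35660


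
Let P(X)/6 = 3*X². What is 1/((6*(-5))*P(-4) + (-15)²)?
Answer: -1/8415 ≈ -0.00011884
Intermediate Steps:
P(X) = 18*X² (P(X) = 6*(3*X²) = 18*X²)
1/((6*(-5))*P(-4) + (-15)²) = 1/((6*(-5))*(18*(-4)²) + (-15)²) = 1/(-540*16 + 225) = 1/(-30*288 + 225) = 1/(-8640 + 225) = 1/(-8415) = -1/8415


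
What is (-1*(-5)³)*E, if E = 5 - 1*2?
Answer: 375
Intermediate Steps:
E = 3 (E = 5 - 2 = 3)
(-1*(-5)³)*E = -1*(-5)³*3 = -1*(-125)*3 = 125*3 = 375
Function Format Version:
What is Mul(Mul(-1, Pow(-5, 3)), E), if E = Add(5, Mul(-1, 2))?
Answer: 375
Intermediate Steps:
E = 3 (E = Add(5, -2) = 3)
Mul(Mul(-1, Pow(-5, 3)), E) = Mul(Mul(-1, Pow(-5, 3)), 3) = Mul(Mul(-1, -125), 3) = Mul(125, 3) = 375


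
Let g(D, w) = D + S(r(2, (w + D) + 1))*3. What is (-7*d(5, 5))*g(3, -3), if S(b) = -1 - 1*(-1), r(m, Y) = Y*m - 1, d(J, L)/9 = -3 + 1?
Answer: 378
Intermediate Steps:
d(J, L) = -18 (d(J, L) = 9*(-3 + 1) = 9*(-2) = -18)
r(m, Y) = -1 + Y*m
S(b) = 0 (S(b) = -1 + 1 = 0)
g(D, w) = D (g(D, w) = D + 0*3 = D + 0 = D)
(-7*d(5, 5))*g(3, -3) = -7*(-18)*3 = 126*3 = 378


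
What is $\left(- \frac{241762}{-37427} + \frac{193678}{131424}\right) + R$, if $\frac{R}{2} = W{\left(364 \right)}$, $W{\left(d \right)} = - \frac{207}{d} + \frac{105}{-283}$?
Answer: $\frac{29494764260233}{4872077390544} \approx 6.0538$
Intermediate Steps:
$W{\left(d \right)} = - \frac{105}{283} - \frac{207}{d}$ ($W{\left(d \right)} = - \frac{207}{d} + 105 \left(- \frac{1}{283}\right) = - \frac{207}{d} - \frac{105}{283} = - \frac{105}{283} - \frac{207}{d}$)
$R = - \frac{96801}{51506}$ ($R = 2 \left(- \frac{105}{283} - \frac{207}{364}\right) = 2 \left(- \frac{96801}{103012}\right) = - \frac{96801}{51506} \approx -1.8794$)
$\left(- \frac{241762}{-37427} + \frac{193678}{131424}\right) + R = \left(- \frac{241762}{-37427} + \frac{193678}{131424}\right) - \frac{96801}{51506} = \left(\left(-241762\right) \left(- \frac{1}{37427}\right) + 193678 \cdot \frac{1}{131424}\right) - \frac{96801}{51506} = \left(\frac{241762}{37427} + \frac{96839}{65712}\right) - \frac{96801}{51506} = \frac{19511057797}{2459403024} - \frac{96801}{51506} = \frac{29494764260233}{4872077390544}$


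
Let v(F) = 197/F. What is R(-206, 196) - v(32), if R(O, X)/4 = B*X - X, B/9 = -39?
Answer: -8831173/32 ≈ -2.7597e+5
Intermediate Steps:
B = -351 (B = 9*(-39) = -351)
R(O, X) = -1408*X (R(O, X) = 4*(-351*X - X) = 4*(-352*X) = -1408*X)
R(-206, 196) - v(32) = -1408*196 - 197/32 = -275968 - 197/32 = -8831173/32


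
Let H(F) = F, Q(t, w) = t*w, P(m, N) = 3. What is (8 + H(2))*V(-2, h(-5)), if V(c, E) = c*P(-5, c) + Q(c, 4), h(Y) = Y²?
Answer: -140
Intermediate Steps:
V(c, E) = 7*c (V(c, E) = c*3 + c*4 = 3*c + 4*c = 7*c)
(8 + H(2))*V(-2, h(-5)) = (8 + 2)*(7*(-2)) = 10*(-14) = -140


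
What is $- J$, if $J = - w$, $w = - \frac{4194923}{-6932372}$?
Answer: $\frac{4194923}{6932372} \approx 0.60512$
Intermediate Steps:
$w = \frac{4194923}{6932372}$ ($w = \left(-4194923\right) \left(- \frac{1}{6932372}\right) = \frac{4194923}{6932372} \approx 0.60512$)
$J = - \frac{4194923}{6932372}$ ($J = \left(-1\right) \frac{4194923}{6932372} = - \frac{4194923}{6932372} \approx -0.60512$)
$- J = \left(-1\right) \left(- \frac{4194923}{6932372}\right) = \frac{4194923}{6932372}$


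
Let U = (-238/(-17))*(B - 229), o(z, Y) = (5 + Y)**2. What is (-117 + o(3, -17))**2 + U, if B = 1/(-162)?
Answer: -200644/81 ≈ -2477.1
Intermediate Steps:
B = -1/162 ≈ -0.0061728
U = -259693/81 (U = (-238/(-17))*(-1/162 - 229) = -238*(-1/17)*(-37099/162) = 14*(-37099/162) = -259693/81 ≈ -3206.1)
(-117 + o(3, -17))**2 + U = (-117 + (5 - 17)**2)**2 - 259693/81 = (-117 + (-12)**2)**2 - 259693/81 = (-117 + 144)**2 - 259693/81 = 27**2 - 259693/81 = 729 - 259693/81 = -200644/81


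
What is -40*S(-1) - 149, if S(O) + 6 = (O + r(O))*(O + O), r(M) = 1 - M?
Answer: 171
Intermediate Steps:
S(O) = -6 + 2*O (S(O) = -6 + (O + (1 - O))*(O + O) = -6 + 1*(2*O) = -6 + 2*O)
-40*S(-1) - 149 = -40*(-6 + 2*(-1)) - 149 = -40*(-6 - 2) - 149 = -40*(-8) - 149 = 320 - 149 = 171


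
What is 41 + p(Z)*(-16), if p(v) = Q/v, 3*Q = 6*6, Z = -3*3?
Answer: 187/3 ≈ 62.333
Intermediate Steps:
Z = -9
Q = 12 (Q = (6*6)/3 = (⅓)*36 = 12)
p(v) = 12/v
41 + p(Z)*(-16) = 41 + (12/(-9))*(-16) = 41 + (12*(-⅑))*(-16) = 41 - 4/3*(-16) = 41 + 64/3 = 187/3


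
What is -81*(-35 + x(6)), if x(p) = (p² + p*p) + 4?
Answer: -3321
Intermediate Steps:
x(p) = 4 + 2*p² (x(p) = (p² + p²) + 4 = 2*p² + 4 = 4 + 2*p²)
-81*(-35 + x(6)) = -81*(-35 + (4 + 2*6²)) = -81*(-35 + (4 + 2*36)) = -81*(-35 + (4 + 72)) = -81*(-35 + 76) = -81*41 = -3321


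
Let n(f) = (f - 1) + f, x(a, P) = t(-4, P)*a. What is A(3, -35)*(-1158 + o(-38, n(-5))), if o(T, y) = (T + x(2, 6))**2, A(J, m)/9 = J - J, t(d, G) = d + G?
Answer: 0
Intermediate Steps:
t(d, G) = G + d
A(J, m) = 0 (A(J, m) = 9*(J - J) = 9*0 = 0)
x(a, P) = a*(-4 + P) (x(a, P) = (P - 4)*a = (-4 + P)*a = a*(-4 + P))
n(f) = -1 + 2*f (n(f) = (-1 + f) + f = -1 + 2*f)
o(T, y) = (4 + T)**2 (o(T, y) = (T + 2*(-4 + 6))**2 = (T + 2*2)**2 = (T + 4)**2 = (4 + T)**2)
A(3, -35)*(-1158 + o(-38, n(-5))) = 0*(-1158 + (4 - 38)**2) = 0*(-1158 + (-34)**2) = 0*(-1158 + 1156) = 0*(-2) = 0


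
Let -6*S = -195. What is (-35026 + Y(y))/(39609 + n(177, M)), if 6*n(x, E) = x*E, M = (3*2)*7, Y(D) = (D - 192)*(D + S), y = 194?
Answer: -34573/40848 ≈ -0.84638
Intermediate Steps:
S = 65/2 (S = -⅙*(-195) = 65/2 ≈ 32.500)
Y(D) = (-192 + D)*(65/2 + D) (Y(D) = (D - 192)*(D + 65/2) = (-192 + D)*(65/2 + D))
M = 42 (M = 6*7 = 42)
n(x, E) = E*x/6 (n(x, E) = (x*E)/6 = (E*x)/6 = E*x/6)
(-35026 + Y(y))/(39609 + n(177, M)) = (-35026 + (-6240 + 194² - 319/2*194))/(39609 + (⅙)*42*177) = (-35026 + (-6240 + 37636 - 30943))/(39609 + 1239) = (-35026 + 453)/40848 = -34573*1/40848 = -34573/40848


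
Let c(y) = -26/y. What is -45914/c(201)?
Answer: 4614357/13 ≈ 3.5495e+5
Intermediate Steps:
-45914/c(201) = -45914/((-26/201)) = -45914/((-26*1/201)) = -45914/(-26/201) = -45914*(-201/26) = 4614357/13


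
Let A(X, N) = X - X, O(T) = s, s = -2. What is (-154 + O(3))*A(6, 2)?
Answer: 0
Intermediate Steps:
O(T) = -2
A(X, N) = 0
(-154 + O(3))*A(6, 2) = (-154 - 2)*0 = -156*0 = 0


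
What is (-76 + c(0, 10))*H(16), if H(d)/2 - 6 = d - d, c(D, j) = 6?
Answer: -840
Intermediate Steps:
H(d) = 12 (H(d) = 12 + 2*(d - d) = 12 + 2*0 = 12 + 0 = 12)
(-76 + c(0, 10))*H(16) = (-76 + 6)*12 = -70*12 = -840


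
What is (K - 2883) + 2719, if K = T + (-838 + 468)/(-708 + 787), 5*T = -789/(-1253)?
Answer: -83425059/494935 ≈ -168.56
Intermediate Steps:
T = 789/6265 (T = (-789/(-1253))/5 = (-789*(-1/1253))/5 = (⅕)*(789/1253) = 789/6265 ≈ 0.12594)
K = -2255719/494935 (K = 789/6265 + (-838 + 468)/(-708 + 787) = 789/6265 - 370/79 = -2255719/494935 ≈ -4.5576)
(K - 2883) + 2719 = (-2255719/494935 - 2883) + 2719 = -1429153324/494935 + 2719 = -83425059/494935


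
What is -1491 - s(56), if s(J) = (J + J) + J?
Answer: -1659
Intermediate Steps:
s(J) = 3*J (s(J) = 2*J + J = 3*J)
-1491 - s(56) = -1491 - 3*56 = -1491 - 1*168 = -1491 - 168 = -1659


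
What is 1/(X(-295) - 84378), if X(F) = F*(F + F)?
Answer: 1/89672 ≈ 1.1152e-5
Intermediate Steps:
X(F) = 2*F² (X(F) = F*(2*F) = 2*F²)
1/(X(-295) - 84378) = 1/(2*(-295)² - 84378) = 1/(2*87025 - 84378) = 1/(174050 - 84378) = 1/89672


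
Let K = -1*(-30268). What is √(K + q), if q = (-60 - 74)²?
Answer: 4*√3014 ≈ 219.60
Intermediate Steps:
K = 30268
q = 17956 (q = (-134)² = 17956)
√(K + q) = √(30268 + 17956) = √48224 = 4*√3014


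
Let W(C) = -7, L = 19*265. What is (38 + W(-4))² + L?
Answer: 5996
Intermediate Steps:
L = 5035
(38 + W(-4))² + L = (38 - 7)² + 5035 = 31² + 5035 = 961 + 5035 = 5996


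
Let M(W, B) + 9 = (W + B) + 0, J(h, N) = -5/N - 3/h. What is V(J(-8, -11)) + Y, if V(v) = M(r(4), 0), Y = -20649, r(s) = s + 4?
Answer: -20650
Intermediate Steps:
r(s) = 4 + s
M(W, B) = -9 + B + W (M(W, B) = -9 + ((W + B) + 0) = -9 + ((B + W) + 0) = -9 + (B + W) = -9 + B + W)
V(v) = -1 (V(v) = -9 + 0 + (4 + 4) = -9 + 0 + 8 = -1)
V(J(-8, -11)) + Y = -1 - 20649 = -20650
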